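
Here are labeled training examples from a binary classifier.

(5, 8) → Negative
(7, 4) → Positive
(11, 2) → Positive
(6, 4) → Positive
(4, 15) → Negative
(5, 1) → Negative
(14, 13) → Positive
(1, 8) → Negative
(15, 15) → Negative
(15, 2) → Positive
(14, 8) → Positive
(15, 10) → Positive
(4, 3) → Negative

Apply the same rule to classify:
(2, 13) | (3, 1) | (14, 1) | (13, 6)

Negative, Negative, Positive, Positive

Rule: first > second AND sum ≥ 9. This holds for each 'Positive' example and fails for each 'Negative' one.
(2, 13): 2 < 13, 2+13 = 15 — doesn't match, so Negative. (3, 1): 3 > 1, 3+1 = 4 — doesn't match, so Negative. (14, 1): 14 > 1, 14+1 = 15 — satisfies this, so Positive. (13, 6): 13 > 6, 13+6 = 19 — satisfies this, so Positive.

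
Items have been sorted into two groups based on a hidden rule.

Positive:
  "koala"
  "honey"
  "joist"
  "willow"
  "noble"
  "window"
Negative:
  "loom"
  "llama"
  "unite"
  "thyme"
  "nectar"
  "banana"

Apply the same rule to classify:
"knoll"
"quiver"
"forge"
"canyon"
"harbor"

Rule: length ≥ 5 AND contains 'o'. This holds for each 'Positive' example and fails for each 'Negative' one.
Positive: "knoll", since length 5, has 'o'.
Negative: "quiver", since length 6, no 'o'.
Positive: "forge", since length 5, has 'o'.
Positive: "canyon", since length 6, has 'o'.
Positive: "harbor", since length 6, has 'o'.

Positive, Negative, Positive, Positive, Positive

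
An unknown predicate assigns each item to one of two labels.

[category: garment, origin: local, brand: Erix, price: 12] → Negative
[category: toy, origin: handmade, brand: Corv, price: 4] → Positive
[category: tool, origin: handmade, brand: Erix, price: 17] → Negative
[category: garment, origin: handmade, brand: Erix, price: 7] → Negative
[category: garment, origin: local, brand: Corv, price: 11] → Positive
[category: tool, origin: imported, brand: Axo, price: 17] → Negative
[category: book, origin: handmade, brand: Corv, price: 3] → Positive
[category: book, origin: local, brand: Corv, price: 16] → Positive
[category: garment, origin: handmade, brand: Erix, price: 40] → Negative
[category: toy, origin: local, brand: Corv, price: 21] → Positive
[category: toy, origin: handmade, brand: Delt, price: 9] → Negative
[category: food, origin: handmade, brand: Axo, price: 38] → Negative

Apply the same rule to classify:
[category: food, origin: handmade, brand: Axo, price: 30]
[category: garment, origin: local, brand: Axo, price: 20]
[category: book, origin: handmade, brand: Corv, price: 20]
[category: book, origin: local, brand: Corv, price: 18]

The pattern is that an item is 'Positive' exactly when: brand is Corv.
[category: food, origin: handmade, brand: Axo, price: 30]: Negative (brand is Axo). [category: garment, origin: local, brand: Axo, price: 20]: Negative (brand is Axo). [category: book, origin: handmade, brand: Corv, price: 20]: Positive (brand is Corv). [category: book, origin: local, brand: Corv, price: 18]: Positive (brand is Corv).

Negative, Negative, Positive, Positive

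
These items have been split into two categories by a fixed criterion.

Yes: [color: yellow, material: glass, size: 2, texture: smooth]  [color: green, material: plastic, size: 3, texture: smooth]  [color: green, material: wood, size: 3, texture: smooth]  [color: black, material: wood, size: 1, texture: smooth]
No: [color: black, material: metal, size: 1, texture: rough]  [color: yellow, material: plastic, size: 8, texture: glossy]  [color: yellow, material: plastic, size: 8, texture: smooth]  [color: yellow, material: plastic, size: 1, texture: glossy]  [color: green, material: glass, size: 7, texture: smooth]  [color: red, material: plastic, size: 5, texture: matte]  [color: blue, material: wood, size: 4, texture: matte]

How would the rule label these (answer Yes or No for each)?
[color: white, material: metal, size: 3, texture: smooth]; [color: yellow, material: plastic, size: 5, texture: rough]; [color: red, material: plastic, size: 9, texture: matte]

Yes, No, No

The distinguishing property — texture is smooth AND size ≤ 3 — holds for all the 'Yes' cases and none of the 'No' cases.
[color: white, material: metal, size: 3, texture: smooth]: texture is smooth, size = 3, checks out → Yes.
[color: yellow, material: plastic, size: 5, texture: rough]: texture is rough, size = 5, does not pass → No.
[color: red, material: plastic, size: 9, texture: matte]: texture is matte, size = 9, does not pass → No.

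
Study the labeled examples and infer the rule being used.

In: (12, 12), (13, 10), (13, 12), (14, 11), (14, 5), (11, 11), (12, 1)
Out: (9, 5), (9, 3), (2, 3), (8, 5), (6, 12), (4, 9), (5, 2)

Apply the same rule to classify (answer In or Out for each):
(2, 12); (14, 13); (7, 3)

Out, In, Out

The distinguishing property — first ≥ 10 — holds for all the 'In' cases and none of the 'Out' cases.
(2, 12): Out (first 2).
(14, 13): In (first 14).
(7, 3): Out (first 7).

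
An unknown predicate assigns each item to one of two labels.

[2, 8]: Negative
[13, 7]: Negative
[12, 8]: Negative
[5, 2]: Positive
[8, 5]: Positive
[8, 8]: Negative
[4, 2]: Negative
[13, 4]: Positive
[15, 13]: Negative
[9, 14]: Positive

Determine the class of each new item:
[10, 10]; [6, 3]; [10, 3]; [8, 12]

The simplest hypothesis consistent with all the labels is: sum is odd.
[10, 10] — 10+10 = 20, hence Negative. [6, 3] — 6+3 = 9, hence Positive. [10, 3] — 10+3 = 13, hence Positive. [8, 12] — 8+12 = 20, hence Negative.

Negative, Positive, Positive, Negative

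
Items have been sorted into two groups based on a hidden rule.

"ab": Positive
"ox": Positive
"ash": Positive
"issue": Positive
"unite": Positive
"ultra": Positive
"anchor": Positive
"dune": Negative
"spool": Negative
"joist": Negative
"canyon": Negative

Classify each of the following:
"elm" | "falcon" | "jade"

Positive, Negative, Negative

Comparing the two groups points to one rule — starts with a vowel.
"elm": Positive (starts with 'e').
"falcon": Negative (starts with 'f').
"jade": Negative (starts with 'j').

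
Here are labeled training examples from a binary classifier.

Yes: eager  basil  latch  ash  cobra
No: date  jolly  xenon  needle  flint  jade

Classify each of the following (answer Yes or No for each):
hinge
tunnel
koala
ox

No, No, Yes, No

The rule appears to be: odd length AND contains 'a'.
hinge: length 5, no 'a' — lacks this property, so No. tunnel: length 6, no 'a' — lacks this property, so No. koala: length 5, has 'a' — meets the rule, so Yes. ox: length 2, no 'a' — lacks this property, so No.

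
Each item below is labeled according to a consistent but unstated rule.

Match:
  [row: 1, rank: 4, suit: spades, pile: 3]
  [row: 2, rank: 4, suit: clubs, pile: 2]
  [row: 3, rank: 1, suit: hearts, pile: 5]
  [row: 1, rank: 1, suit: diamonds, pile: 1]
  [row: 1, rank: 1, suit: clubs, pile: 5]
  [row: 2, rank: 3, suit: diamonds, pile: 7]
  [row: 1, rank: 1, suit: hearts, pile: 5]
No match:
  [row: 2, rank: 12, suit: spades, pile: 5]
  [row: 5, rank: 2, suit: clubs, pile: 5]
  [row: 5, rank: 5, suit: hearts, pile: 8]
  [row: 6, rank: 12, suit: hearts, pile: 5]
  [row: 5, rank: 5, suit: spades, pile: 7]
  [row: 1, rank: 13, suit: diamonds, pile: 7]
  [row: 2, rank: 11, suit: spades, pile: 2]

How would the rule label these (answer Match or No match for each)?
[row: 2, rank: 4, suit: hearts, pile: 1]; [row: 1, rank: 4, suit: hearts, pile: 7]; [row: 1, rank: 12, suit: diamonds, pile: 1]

The simplest hypothesis consistent with all the labels is: rank ≤ 4 AND row ≤ 3.

Match, Match, No match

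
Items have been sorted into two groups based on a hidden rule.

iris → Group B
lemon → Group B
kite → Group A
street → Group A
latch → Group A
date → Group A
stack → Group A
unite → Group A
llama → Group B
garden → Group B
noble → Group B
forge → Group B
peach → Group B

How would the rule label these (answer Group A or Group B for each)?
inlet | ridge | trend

The classifier is using: contains 't'.
inlet: has 't', meets the rule → Group A. ridge: no 't', does not fit → Group B. trend: has 't', meets the rule → Group A.

Group A, Group B, Group A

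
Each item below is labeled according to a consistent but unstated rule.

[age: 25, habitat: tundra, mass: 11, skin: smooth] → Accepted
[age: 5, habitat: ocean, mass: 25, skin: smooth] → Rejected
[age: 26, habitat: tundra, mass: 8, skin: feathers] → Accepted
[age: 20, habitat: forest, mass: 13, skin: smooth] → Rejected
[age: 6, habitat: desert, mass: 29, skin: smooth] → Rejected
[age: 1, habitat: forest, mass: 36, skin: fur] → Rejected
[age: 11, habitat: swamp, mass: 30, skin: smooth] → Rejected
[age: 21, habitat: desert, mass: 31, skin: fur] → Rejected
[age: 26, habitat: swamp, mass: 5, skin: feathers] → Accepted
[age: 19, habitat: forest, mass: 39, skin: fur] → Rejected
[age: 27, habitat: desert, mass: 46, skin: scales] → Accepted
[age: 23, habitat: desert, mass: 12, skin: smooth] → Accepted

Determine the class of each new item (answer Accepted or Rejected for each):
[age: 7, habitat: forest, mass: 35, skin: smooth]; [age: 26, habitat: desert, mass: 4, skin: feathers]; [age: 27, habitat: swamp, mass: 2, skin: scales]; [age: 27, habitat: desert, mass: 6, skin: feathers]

All 'Accepted' examples share one property — age ≥ 23 — and every 'Rejected' example lacks it.
[age: 7, habitat: forest, mass: 35, skin: smooth] → age = 7 → Rejected. [age: 26, habitat: desert, mass: 4, skin: feathers] → age = 26 → Accepted. [age: 27, habitat: swamp, mass: 2, skin: scales] → age = 27 → Accepted. [age: 27, habitat: desert, mass: 6, skin: feathers] → age = 27 → Accepted.

Rejected, Accepted, Accepted, Accepted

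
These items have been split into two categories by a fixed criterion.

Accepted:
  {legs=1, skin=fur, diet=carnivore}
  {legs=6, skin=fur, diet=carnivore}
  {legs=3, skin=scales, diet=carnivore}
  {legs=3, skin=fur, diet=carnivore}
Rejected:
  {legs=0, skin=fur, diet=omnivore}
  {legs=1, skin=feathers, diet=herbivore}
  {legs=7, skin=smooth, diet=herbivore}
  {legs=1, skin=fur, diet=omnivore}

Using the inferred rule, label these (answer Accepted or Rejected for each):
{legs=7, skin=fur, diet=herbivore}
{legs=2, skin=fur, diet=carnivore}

Rejected, Accepted

The rule appears to be: diet is carnivore.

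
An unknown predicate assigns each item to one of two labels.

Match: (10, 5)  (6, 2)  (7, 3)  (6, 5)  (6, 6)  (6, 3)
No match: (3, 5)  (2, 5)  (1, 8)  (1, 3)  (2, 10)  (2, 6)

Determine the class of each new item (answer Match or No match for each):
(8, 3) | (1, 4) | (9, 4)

Every 'Match' example satisfies: first ≥ 5. None of the 'No match' examples do.
(8, 3): Match (first 8). (1, 4): No match (first 1). (9, 4): Match (first 9).

Match, No match, Match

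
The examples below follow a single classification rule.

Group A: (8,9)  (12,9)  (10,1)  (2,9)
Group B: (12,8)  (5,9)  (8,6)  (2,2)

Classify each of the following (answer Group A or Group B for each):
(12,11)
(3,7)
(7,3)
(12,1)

One predicate separates the groups cleanly: sum is odd.

Group A, Group B, Group B, Group A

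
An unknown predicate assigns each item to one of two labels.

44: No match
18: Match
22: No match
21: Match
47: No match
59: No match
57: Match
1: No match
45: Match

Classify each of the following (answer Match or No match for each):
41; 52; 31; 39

No match, No match, No match, Match

Rule: multiple of 3. This holds for each 'Match' example and fails for each 'No match' one.
41 — 41 = 3·13 + 2, hence No match. 52 — 52 = 3·17 + 1, hence No match. 31 — 31 = 3·10 + 1, hence No match. 39 — 39 = 3·13, hence Match.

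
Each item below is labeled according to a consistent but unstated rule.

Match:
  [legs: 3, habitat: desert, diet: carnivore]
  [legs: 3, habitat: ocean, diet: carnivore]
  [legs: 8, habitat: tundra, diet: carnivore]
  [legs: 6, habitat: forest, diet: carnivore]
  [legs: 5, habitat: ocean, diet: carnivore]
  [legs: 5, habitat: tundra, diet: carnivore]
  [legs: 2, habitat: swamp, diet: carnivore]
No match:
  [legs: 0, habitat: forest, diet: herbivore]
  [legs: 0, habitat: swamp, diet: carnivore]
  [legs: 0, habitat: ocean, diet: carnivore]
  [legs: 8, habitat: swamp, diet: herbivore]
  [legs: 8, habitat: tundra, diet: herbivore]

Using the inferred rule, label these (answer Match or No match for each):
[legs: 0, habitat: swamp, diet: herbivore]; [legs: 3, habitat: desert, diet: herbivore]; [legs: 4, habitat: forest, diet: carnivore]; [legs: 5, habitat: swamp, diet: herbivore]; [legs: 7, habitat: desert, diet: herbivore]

No match, No match, Match, No match, No match

'Match' ⟺ diet is carnivore AND legs ≥ 2.
No match: [legs: 0, habitat: swamp, diet: herbivore], since diet is herbivore, legs = 0.
No match: [legs: 3, habitat: desert, diet: herbivore], since diet is herbivore, legs = 3.
Match: [legs: 4, habitat: forest, diet: carnivore], since diet is carnivore, legs = 4.
No match: [legs: 5, habitat: swamp, diet: herbivore], since diet is herbivore, legs = 5.
No match: [legs: 7, habitat: desert, diet: herbivore], since diet is herbivore, legs = 7.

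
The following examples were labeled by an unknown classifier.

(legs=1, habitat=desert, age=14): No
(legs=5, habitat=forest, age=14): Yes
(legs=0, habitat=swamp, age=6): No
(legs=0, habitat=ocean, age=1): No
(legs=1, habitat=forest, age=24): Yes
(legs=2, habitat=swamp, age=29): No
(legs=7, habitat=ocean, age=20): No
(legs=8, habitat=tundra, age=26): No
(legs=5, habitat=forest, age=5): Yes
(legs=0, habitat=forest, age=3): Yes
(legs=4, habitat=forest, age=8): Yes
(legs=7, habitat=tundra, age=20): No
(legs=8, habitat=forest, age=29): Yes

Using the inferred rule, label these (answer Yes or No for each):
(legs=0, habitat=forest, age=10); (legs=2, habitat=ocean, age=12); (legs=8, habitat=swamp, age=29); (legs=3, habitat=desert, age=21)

Checking candidate rules against both groups, what survives is: habitat is forest.
(legs=0, habitat=forest, age=10) — habitat is forest, hence Yes. (legs=2, habitat=ocean, age=12) — habitat is ocean, hence No. (legs=8, habitat=swamp, age=29) — habitat is swamp, hence No. (legs=3, habitat=desert, age=21) — habitat is desert, hence No.

Yes, No, No, No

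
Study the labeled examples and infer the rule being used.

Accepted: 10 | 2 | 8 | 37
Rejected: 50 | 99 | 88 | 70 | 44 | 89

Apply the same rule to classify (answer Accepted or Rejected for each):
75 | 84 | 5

Rejected, Rejected, Accepted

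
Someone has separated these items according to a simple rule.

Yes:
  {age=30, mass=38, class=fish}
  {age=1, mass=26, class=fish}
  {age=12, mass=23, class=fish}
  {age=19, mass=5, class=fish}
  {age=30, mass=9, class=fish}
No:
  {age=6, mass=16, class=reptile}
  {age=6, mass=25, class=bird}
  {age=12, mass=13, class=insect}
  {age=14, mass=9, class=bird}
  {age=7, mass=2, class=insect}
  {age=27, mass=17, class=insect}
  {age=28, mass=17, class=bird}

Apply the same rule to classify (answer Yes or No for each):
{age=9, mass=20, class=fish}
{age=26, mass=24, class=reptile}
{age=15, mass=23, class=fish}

One predicate separates the groups cleanly: class is fish.
{age=9, mass=20, class=fish} → class is fish → Yes. {age=26, mass=24, class=reptile} → class is reptile → No. {age=15, mass=23, class=fish} → class is fish → Yes.

Yes, No, Yes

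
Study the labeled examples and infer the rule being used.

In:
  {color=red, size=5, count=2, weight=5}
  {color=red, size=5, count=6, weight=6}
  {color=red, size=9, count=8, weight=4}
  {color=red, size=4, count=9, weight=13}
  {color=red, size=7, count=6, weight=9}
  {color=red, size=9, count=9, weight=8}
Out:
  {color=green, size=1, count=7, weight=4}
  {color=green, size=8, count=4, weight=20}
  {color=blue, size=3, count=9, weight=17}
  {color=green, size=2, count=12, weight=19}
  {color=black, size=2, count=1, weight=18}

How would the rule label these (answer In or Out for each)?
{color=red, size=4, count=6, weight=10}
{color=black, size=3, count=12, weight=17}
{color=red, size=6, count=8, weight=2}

In, Out, In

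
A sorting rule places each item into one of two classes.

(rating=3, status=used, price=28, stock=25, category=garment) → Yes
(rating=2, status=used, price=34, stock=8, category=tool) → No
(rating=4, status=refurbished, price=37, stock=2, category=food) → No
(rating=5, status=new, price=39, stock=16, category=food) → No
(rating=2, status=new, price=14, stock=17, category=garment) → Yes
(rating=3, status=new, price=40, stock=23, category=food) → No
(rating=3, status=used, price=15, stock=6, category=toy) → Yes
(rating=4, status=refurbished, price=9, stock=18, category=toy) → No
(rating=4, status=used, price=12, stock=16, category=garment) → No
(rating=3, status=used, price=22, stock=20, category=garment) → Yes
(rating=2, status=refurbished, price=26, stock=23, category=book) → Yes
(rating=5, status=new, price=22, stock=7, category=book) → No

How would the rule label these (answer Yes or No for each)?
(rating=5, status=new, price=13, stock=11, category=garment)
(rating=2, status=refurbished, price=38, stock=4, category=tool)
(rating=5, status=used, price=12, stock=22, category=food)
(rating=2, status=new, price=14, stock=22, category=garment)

No, No, No, Yes

One predicate separates the groups cleanly: price ≤ 28 AND rating ≤ 3.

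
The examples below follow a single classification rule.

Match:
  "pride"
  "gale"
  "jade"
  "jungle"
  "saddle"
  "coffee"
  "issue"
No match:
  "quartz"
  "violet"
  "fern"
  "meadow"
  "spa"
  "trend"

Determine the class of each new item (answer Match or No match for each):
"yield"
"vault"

No match, No match

The simplest hypothesis consistent with all the labels is: ends with 'e'.
"yield": No match (ends with 'd').
"vault": No match (ends with 't').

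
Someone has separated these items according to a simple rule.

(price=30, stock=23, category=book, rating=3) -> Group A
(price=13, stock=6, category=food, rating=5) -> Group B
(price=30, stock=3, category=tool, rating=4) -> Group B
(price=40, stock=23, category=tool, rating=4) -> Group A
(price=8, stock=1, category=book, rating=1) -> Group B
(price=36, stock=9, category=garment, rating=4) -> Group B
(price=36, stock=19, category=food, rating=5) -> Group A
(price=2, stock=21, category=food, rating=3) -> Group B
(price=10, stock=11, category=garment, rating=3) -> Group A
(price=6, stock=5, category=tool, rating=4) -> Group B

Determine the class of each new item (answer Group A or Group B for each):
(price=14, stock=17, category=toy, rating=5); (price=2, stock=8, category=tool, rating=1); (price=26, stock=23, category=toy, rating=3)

The rule appears to be: stock ≥ 11 AND price ≥ 6.
Group A: (price=14, stock=17, category=toy, rating=5), since stock = 17, price = 14. Group B: (price=2, stock=8, category=tool, rating=1), since stock = 8, price = 2. Group A: (price=26, stock=23, category=toy, rating=3), since stock = 23, price = 26.

Group A, Group B, Group A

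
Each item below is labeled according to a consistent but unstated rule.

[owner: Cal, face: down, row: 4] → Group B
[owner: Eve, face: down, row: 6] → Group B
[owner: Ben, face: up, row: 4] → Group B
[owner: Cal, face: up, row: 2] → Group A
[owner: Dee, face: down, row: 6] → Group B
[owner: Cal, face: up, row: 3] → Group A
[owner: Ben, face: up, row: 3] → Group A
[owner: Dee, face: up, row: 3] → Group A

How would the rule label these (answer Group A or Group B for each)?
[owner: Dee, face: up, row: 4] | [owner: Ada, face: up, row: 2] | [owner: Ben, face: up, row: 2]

Every 'Group A' example satisfies: row ≤ 3. None of the 'Group B' examples do.
[owner: Dee, face: up, row: 4]: row = 4, does not pass → Group B. [owner: Ada, face: up, row: 2]: row = 2, satisfies this → Group A. [owner: Ben, face: up, row: 2]: row = 2, satisfies this → Group A.

Group B, Group A, Group A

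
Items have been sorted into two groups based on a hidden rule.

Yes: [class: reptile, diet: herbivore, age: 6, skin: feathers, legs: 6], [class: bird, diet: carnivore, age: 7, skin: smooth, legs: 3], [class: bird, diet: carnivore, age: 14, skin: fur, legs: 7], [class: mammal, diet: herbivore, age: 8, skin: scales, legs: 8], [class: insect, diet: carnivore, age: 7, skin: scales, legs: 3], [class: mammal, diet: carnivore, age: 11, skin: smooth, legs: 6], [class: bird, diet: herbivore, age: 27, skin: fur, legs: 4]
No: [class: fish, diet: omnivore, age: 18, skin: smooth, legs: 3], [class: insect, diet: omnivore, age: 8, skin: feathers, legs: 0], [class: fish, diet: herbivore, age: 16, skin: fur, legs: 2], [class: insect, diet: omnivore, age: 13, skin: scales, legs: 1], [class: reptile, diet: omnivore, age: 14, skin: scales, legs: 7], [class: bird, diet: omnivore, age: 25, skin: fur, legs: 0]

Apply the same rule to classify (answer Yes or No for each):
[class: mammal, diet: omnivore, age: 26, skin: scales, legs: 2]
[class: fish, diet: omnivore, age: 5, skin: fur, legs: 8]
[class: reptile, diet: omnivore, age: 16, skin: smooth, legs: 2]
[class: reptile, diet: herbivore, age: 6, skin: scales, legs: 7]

No, No, No, Yes

The pattern is that an item is 'Yes' exactly when: diet is not omnivore AND legs ≥ 3.
[class: mammal, diet: omnivore, age: 26, skin: scales, legs: 2] — diet is omnivore, legs = 2, hence No. [class: fish, diet: omnivore, age: 5, skin: fur, legs: 8] — diet is omnivore, legs = 8, hence No. [class: reptile, diet: omnivore, age: 16, skin: smooth, legs: 2] — diet is omnivore, legs = 2, hence No. [class: reptile, diet: herbivore, age: 6, skin: scales, legs: 7] — diet is herbivore, legs = 7, hence Yes.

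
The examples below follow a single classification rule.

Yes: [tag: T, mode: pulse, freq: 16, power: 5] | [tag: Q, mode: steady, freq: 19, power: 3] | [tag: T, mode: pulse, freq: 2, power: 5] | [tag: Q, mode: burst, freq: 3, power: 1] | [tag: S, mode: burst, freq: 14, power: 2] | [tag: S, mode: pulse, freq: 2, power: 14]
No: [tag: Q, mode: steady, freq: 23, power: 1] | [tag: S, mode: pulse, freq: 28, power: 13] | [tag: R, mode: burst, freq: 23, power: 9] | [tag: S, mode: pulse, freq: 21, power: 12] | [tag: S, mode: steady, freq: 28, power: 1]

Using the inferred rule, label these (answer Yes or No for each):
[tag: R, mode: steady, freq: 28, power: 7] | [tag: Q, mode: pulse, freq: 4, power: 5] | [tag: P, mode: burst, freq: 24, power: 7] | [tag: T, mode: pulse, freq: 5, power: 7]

No, Yes, No, Yes

The pattern is that an item is 'Yes' exactly when: freq ≤ 19.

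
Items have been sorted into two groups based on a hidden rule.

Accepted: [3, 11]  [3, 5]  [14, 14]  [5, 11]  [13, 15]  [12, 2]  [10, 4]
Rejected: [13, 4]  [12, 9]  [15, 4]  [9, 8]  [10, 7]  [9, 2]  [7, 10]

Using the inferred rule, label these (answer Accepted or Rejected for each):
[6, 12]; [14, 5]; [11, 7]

Accepted, Rejected, Accepted

Looking at the examples, the only property every 'Accepted' case has and every 'Rejected' case lacks is: sum is even.
[6, 12]: 6+12 = 18, has this property → Accepted.
[14, 5]: 14+5 = 19, doesn't match → Rejected.
[11, 7]: 11+7 = 18, has this property → Accepted.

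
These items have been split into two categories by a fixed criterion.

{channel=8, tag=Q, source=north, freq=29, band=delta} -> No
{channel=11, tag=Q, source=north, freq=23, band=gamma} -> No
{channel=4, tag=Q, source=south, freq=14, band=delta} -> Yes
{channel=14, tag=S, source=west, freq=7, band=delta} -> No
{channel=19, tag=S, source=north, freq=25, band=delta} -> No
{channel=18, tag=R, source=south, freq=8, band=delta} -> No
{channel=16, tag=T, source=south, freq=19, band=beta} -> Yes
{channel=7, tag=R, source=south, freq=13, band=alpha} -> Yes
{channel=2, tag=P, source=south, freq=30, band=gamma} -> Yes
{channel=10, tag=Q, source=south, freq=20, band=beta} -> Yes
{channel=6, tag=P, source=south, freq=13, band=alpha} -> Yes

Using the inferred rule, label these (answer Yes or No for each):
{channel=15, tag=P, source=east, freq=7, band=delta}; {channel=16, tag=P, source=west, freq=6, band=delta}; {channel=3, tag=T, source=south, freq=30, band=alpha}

Every 'Yes' example satisfies: source is south AND freq ≥ 13. None of the 'No' examples do.
{channel=15, tag=P, source=east, freq=7, band=delta}: source is east, freq = 7 — does not fit, so No.
{channel=16, tag=P, source=west, freq=6, band=delta}: source is west, freq = 6 — does not fit, so No.
{channel=3, tag=T, source=south, freq=30, band=alpha}: source is south, freq = 30 — satisfies this, so Yes.

No, No, Yes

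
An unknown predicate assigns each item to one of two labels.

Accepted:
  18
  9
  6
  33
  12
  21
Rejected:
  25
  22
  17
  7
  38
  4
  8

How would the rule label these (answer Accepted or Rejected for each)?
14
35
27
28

A rule that fits every label: multiple of 3 — true of each 'Accepted' example, false of each 'Rejected' one.
14 — 14 = 3·4 + 2, hence Rejected. 35 — 35 = 3·11 + 2, hence Rejected. 27 — 27 = 3·9, hence Accepted. 28 — 28 = 3·9 + 1, hence Rejected.

Rejected, Rejected, Accepted, Rejected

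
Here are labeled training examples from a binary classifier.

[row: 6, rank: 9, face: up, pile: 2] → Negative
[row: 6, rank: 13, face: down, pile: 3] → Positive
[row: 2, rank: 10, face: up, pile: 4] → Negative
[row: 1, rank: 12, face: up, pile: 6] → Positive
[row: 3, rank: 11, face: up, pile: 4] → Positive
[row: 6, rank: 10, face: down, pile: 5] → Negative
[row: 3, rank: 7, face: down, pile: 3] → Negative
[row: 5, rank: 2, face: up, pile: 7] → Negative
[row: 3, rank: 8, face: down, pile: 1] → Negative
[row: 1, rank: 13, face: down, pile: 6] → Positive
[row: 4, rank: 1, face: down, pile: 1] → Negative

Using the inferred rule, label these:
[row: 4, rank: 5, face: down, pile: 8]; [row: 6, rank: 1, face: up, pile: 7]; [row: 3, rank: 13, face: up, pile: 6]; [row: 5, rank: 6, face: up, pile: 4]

Negative, Negative, Positive, Negative

The simplest hypothesis consistent with all the labels is: rank ≥ 11.
[row: 4, rank: 5, face: down, pile: 8]: rank = 5 — does not satisfy this, so Negative. [row: 6, rank: 1, face: up, pile: 7]: rank = 1 — does not satisfy this, so Negative. [row: 3, rank: 13, face: up, pile: 6]: rank = 13 — checks out, so Positive. [row: 5, rank: 6, face: up, pile: 4]: rank = 6 — does not satisfy this, so Negative.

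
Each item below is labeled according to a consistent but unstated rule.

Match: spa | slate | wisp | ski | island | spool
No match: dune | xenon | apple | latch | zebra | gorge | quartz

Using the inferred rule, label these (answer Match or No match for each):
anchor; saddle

The rule appears to be: contains 's'.
anchor: no 's' — lacks this property, so No match.
saddle: has 's' — matches, so Match.

No match, Match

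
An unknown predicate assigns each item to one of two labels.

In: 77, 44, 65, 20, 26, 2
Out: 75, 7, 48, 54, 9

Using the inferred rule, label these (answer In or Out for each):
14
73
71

In, Out, In

Comparing the two groups points to one rule — ≡ 2 (mod 3).
In: 14, since 14 mod 3 = 2. Out: 73, since 73 mod 3 = 1. In: 71, since 71 mod 3 = 2.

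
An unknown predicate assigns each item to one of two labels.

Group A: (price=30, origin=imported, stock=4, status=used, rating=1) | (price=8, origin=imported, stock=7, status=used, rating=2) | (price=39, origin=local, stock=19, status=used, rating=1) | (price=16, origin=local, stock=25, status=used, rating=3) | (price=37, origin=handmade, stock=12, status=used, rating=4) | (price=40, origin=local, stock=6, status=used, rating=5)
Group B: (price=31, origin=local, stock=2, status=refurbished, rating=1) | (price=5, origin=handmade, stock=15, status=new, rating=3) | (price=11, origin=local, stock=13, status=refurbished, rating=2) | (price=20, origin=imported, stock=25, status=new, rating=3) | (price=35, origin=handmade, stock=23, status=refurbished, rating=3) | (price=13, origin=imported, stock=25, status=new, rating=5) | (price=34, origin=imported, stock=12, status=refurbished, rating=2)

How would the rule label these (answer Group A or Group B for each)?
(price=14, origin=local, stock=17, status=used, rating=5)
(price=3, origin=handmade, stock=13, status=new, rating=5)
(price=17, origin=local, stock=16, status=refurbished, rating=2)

Group A, Group B, Group B

The rule appears to be: status is used.
(price=14, origin=local, stock=17, status=used, rating=5) → status is used → Group A. (price=3, origin=handmade, stock=13, status=new, rating=5) → status is new → Group B. (price=17, origin=local, stock=16, status=refurbished, rating=2) → status is refurbished → Group B.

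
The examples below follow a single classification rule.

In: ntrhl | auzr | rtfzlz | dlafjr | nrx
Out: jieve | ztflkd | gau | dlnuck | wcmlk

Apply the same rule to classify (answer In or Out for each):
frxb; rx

'In' ⟺ contains 'r'.

In, In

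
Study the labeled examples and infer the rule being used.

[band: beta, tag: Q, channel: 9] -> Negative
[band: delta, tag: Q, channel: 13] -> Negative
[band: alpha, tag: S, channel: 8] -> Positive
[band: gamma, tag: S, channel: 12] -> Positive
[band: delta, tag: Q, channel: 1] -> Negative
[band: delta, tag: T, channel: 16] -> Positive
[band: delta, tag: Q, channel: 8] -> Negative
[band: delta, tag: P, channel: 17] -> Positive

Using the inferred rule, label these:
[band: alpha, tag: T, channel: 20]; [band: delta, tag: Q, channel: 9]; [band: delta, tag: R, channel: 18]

The simplest hypothesis consistent with all the labels is: tag is not Q.
[band: alpha, tag: T, channel: 20]: tag is T — checks out, so Positive. [band: delta, tag: Q, channel: 9]: tag is Q — doesn't qualify, so Negative. [band: delta, tag: R, channel: 18]: tag is R — checks out, so Positive.

Positive, Negative, Positive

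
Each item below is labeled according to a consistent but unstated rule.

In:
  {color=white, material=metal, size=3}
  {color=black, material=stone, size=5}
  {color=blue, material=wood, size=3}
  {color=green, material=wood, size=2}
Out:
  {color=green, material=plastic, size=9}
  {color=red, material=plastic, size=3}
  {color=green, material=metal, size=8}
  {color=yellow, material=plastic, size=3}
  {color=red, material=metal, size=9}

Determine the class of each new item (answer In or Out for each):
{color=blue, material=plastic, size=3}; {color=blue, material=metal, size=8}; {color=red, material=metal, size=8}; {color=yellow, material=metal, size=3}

Out, Out, Out, In

A rule that fits every label: material is not plastic AND size ≤ 5 — true of each 'In' example, false of each 'Out' one.
{color=blue, material=plastic, size=3} — material is plastic, size = 3, hence Out.
{color=blue, material=metal, size=8} — material is metal, size = 8, hence Out.
{color=red, material=metal, size=8} — material is metal, size = 8, hence Out.
{color=yellow, material=metal, size=3} — material is metal, size = 3, hence In.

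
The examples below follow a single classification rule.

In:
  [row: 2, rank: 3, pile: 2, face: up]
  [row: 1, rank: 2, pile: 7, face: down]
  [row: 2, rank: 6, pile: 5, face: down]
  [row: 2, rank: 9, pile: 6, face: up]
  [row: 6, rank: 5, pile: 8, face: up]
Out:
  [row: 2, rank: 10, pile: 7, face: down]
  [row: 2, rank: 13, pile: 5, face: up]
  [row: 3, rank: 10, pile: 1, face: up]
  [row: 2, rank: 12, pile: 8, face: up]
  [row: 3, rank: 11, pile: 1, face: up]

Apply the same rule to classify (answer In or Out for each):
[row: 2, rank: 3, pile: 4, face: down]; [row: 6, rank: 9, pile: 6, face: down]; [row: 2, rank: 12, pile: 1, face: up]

In, In, Out

'In' ⟺ rank ≤ 9.
[row: 2, rank: 3, pile: 4, face: down]: rank = 3, fits → In. [row: 6, rank: 9, pile: 6, face: down]: rank = 9, fits → In. [row: 2, rank: 12, pile: 1, face: up]: rank = 12, doesn't qualify → Out.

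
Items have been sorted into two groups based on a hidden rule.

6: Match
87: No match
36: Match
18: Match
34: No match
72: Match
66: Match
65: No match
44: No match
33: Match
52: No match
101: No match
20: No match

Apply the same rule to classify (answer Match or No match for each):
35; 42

No match, Match

The common property of the 'Match' items is: multiple of 3 AND at most 72. No 'No match' item has it.
No match: 35, since 35 = 3·11 + 2, 35 ≤ 72. Match: 42, since 42 = 3·14, 42 ≤ 72.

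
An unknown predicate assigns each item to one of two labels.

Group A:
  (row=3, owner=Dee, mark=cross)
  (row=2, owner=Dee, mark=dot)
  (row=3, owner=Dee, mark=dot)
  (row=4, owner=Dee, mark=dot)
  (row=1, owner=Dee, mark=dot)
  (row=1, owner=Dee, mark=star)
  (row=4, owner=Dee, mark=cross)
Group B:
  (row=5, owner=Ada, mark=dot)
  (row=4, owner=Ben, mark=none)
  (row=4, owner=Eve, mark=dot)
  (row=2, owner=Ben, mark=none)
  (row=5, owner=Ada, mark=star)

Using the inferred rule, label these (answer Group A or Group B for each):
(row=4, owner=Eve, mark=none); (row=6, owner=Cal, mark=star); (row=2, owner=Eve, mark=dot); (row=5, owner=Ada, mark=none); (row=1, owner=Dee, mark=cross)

The common property of the 'Group A' items is: owner is Dee. No 'Group B' item has it.
(row=4, owner=Eve, mark=none): owner is Eve — doesn't match, so Group B.
(row=6, owner=Cal, mark=star): owner is Cal — doesn't match, so Group B.
(row=2, owner=Eve, mark=dot): owner is Eve — doesn't match, so Group B.
(row=5, owner=Ada, mark=none): owner is Ada — doesn't match, so Group B.
(row=1, owner=Dee, mark=cross): owner is Dee — checks out, so Group A.

Group B, Group B, Group B, Group B, Group A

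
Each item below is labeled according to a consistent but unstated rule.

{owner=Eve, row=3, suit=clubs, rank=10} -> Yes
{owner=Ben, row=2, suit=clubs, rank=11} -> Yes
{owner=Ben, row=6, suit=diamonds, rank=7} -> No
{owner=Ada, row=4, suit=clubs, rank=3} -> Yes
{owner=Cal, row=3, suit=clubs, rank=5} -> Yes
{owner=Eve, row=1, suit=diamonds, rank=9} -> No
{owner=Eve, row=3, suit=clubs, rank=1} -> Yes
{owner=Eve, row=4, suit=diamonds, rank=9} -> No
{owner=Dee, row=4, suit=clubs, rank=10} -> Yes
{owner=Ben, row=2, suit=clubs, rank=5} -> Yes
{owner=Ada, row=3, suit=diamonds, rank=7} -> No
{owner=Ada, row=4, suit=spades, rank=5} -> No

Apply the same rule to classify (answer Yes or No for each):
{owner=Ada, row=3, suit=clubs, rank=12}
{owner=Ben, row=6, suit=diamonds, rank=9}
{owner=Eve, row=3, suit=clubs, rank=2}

Yes, No, Yes

Rule: suit is clubs. This holds for each 'Yes' example and fails for each 'No' one.
Yes: {owner=Ada, row=3, suit=clubs, rank=12}, since suit is clubs.
No: {owner=Ben, row=6, suit=diamonds, rank=9}, since suit is diamonds.
Yes: {owner=Eve, row=3, suit=clubs, rank=2}, since suit is clubs.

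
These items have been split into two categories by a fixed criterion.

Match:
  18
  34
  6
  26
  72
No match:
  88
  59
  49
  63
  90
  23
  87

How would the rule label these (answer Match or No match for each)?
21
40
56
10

All 'Match' examples share one property — even AND at most 72 — and every 'No match' example lacks it.
21: 21 is odd, 21 ≤ 72 — lacks this property, so No match. 40: 40 is even, 40 ≤ 72 — matches, so Match. 56: 56 is even, 56 ≤ 72 — matches, so Match. 10: 10 is even, 10 ≤ 72 — matches, so Match.

No match, Match, Match, Match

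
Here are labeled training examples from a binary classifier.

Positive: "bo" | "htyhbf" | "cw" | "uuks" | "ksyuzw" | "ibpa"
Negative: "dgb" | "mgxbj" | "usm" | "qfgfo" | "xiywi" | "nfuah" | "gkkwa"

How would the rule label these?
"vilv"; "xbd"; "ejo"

Rule: even length. This holds for each 'Positive' example and fails for each 'Negative' one.
"vilv" → length 4 → Positive.
"xbd" → length 3 → Negative.
"ejo" → length 3 → Negative.

Positive, Negative, Negative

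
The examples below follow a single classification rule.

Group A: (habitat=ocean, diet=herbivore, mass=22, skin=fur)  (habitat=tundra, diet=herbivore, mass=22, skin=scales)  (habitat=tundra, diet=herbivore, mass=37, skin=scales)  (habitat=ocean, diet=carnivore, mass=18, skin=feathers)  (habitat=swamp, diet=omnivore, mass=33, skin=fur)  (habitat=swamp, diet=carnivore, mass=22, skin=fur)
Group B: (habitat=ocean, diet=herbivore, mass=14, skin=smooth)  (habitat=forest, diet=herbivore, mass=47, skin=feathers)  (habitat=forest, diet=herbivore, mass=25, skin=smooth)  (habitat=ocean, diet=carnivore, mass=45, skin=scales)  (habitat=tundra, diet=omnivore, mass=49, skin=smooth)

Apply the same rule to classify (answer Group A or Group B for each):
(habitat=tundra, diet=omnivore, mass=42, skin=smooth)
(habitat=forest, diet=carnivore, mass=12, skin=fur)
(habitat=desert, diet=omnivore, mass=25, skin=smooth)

Group B, Group A, Group B

The common property of the 'Group A' items is: skin is not smooth AND mass ≤ 37. No 'Group B' item has it.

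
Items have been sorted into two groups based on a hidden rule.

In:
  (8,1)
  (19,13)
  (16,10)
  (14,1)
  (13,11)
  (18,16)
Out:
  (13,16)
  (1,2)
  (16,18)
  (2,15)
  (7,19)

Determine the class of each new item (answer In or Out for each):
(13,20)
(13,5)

Out, In

The common property of the 'In' items is: first > second. No 'Out' item has it.
(13,20) — 13 < 20, hence Out. (13,5) — 13 > 5, hence In.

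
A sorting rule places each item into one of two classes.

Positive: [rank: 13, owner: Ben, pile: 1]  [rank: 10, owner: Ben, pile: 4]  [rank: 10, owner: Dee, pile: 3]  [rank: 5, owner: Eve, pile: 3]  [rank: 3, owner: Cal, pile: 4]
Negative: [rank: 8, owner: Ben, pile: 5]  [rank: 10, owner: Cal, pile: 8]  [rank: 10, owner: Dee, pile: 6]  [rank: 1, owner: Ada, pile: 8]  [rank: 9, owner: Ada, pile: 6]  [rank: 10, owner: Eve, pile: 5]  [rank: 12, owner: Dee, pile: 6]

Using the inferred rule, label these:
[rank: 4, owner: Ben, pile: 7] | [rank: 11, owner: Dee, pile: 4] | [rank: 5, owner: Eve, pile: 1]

Negative, Positive, Positive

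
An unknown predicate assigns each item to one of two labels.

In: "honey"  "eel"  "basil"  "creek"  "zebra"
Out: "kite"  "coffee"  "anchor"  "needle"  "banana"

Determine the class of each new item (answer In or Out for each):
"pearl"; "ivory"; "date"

In, In, Out

'In' ⟺ odd length.
In: "pearl", since length 5. In: "ivory", since length 5. Out: "date", since length 4.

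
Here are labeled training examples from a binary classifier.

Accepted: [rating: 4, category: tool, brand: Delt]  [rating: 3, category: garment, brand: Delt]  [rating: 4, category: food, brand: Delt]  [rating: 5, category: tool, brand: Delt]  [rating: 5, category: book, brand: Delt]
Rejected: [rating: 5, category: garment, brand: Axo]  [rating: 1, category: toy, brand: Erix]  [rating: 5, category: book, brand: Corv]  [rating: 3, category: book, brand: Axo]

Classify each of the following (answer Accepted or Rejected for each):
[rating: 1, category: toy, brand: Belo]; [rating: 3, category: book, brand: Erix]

A rule that fits every label: brand is Delt — true of each 'Accepted' example, false of each 'Rejected' one.
Rejected: [rating: 1, category: toy, brand: Belo], since brand is Belo.
Rejected: [rating: 3, category: book, brand: Erix], since brand is Erix.

Rejected, Rejected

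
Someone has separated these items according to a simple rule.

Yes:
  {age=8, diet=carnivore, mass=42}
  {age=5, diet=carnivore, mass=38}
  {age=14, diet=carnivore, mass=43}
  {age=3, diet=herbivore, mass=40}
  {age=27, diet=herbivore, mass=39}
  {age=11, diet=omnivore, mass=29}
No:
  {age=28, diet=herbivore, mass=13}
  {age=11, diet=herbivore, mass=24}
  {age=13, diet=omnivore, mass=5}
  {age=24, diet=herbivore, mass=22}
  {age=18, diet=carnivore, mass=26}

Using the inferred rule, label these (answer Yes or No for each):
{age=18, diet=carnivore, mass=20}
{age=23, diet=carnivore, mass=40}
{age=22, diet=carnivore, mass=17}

No, Yes, No

The simplest hypothesis consistent with all the labels is: mass ≥ 29.
No: {age=18, diet=carnivore, mass=20}, since mass = 20.
Yes: {age=23, diet=carnivore, mass=40}, since mass = 40.
No: {age=22, diet=carnivore, mass=17}, since mass = 17.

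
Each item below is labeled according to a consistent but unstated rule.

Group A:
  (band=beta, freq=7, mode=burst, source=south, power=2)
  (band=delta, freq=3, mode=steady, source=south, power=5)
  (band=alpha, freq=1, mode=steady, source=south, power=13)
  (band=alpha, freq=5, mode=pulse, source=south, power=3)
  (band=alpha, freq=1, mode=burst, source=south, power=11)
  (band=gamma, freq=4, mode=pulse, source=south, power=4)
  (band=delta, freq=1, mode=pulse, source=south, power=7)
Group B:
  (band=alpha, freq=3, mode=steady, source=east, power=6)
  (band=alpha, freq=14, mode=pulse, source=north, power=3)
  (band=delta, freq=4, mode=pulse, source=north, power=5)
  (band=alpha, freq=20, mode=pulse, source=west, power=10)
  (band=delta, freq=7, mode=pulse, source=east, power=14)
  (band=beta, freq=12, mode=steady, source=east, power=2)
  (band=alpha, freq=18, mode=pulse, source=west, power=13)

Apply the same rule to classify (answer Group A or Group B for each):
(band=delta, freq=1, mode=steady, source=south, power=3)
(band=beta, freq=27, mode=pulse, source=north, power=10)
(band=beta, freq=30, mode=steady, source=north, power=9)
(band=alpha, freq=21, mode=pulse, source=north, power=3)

Group A, Group B, Group B, Group B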